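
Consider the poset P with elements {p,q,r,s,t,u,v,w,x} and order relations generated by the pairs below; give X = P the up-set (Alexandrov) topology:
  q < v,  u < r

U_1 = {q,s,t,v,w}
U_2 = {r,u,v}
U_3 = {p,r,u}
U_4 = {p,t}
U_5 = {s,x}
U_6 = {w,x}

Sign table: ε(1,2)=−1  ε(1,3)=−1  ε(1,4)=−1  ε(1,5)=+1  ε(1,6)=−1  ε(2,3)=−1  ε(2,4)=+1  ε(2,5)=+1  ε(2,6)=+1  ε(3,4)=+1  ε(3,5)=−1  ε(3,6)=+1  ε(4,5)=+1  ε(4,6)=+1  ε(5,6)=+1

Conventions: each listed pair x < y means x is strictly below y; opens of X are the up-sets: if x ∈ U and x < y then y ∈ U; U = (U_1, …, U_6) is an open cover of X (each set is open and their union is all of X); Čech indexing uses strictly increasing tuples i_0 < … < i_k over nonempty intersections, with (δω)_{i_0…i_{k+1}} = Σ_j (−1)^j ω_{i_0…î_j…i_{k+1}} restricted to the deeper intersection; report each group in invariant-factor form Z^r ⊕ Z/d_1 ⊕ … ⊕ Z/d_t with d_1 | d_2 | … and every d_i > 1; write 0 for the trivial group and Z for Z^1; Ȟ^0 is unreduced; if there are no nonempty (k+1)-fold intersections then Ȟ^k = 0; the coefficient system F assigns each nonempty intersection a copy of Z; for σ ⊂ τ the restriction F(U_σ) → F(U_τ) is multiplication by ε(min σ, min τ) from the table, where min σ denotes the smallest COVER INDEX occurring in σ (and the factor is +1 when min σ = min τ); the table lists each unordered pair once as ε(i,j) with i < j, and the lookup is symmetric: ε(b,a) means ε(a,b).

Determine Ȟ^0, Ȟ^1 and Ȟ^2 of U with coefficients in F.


nerve simplices:
  U12={v} U14={t} U15={s} U16={w} U23={r,u} U34={p} U56={x}
C dims 6,7; δ0: rk 6, SNF 1^5·2
degree 0: 6−6−0 = 0 → Ȟ^0 ≅ 0
degree 1: 7−0−6 = 1 plus torsion [2] → Ȟ^1 ≅ Z ⊕ Z/2
degree 2: 0−0−0 = 0 → Ȟ^2 ≅ 0

Ȟ^0 = 0; Ȟ^1 = Z ⊕ Z/2; Ȟ^2 = 0


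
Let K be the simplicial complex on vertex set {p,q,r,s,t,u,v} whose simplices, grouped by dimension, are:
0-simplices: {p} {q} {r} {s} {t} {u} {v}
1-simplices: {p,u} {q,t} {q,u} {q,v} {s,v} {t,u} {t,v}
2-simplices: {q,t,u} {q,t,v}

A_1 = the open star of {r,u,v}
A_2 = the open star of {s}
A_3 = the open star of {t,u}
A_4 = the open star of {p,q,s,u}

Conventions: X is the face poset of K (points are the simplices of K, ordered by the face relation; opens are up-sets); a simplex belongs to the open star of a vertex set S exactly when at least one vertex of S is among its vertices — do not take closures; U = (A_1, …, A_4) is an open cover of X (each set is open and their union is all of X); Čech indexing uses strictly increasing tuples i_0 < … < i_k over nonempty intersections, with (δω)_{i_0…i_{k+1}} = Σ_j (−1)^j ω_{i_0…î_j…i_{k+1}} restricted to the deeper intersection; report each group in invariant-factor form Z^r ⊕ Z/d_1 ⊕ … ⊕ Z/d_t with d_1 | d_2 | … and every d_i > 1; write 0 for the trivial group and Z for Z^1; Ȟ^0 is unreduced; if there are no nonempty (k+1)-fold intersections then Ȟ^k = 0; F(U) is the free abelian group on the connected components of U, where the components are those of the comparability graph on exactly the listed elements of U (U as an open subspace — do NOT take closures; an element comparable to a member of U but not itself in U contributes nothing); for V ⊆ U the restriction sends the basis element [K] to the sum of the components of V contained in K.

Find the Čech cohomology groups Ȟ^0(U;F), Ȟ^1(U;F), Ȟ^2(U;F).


cover nerve:
  A1={{r},{u},{v},{p,u},{q,u},{q,v},{s,v},{t,u},{t,v},{q,t,u},{q,t,v}} A2={{s},{s,v}} A3={{t},{u},{p,u},{q,t},{q,u},{t,u},{t,v},{q,t,u},{q,t,v}} A4={{p},{q},{s},{u},{p,u},{q,t},{q,u},{q,v},{s,v},{t,u},{q,t,u},{q,t,v}}
  A12={{s,v}} A13={{u},{p,u},{q,u},{t,u},{t,v},{q,t,u},{q,t,v}} A14={{u},{p,u},{q,u},{q,v},{s,v},{t,u},{q,t,u},{q,t,v}} A24={{s},{s,v}} A34={{u},{p,u},{q,t},{q,u},{t,u},{q,t,u},{q,t,v}}
  A124={{s,v}} A134={{u},{p,u},{q,u},{t,u},{q,t,u},{q,t,v}}
components per intersection:
  A1: {{r}} {{u},{p,u},{q,u},{t,u},{q,t,u}} {{v},{q,v},{s,v},{t,v},{q,t,v}}
  A2: {{s},{s,v}}
  A3: {{t},{u},{p,u},{q,t},{q,u},{t,u},{t,v},{q,t,u},{q,t,v}}
  A4: {{p},{q},{u},{p,u},{q,t},{q,u},{q,v},{t,u},{q,t,u},{q,t,v}} {{s},{s,v}}
  A12: {{s,v}}
  A13: {{u},{p,u},{q,u},{t,u},{q,t,u}} {{t,v},{q,t,v}}
  A14: {{u},{p,u},{q,u},{t,u},{q,t,u}} {{q,v},{q,t,v}} {{s,v}}
  A24: {{s},{s,v}}
  A34: {{u},{p,u},{q,t},{q,u},{t,u},{q,t,u},{q,t,v}}
  A124: {{s,v}}
  A134: {{u},{p,u},{q,u},{t,u},{q,t,u}} {{q,t,v}}
C dims 7,8,3; δ0: rk 5, SNF 1^5; δ1: rk 3, SNF 1^3
Ȟ^0: (7−5)−0=2 ⇒ Z^2
Ȟ^1: (8−3)−5=0 ⇒ 0
Ȟ^2: (3−0)−3=0 ⇒ 0

Ȟ^0 ≅ Z^2, Ȟ^1 ≅ 0 and Ȟ^2 ≅ 0


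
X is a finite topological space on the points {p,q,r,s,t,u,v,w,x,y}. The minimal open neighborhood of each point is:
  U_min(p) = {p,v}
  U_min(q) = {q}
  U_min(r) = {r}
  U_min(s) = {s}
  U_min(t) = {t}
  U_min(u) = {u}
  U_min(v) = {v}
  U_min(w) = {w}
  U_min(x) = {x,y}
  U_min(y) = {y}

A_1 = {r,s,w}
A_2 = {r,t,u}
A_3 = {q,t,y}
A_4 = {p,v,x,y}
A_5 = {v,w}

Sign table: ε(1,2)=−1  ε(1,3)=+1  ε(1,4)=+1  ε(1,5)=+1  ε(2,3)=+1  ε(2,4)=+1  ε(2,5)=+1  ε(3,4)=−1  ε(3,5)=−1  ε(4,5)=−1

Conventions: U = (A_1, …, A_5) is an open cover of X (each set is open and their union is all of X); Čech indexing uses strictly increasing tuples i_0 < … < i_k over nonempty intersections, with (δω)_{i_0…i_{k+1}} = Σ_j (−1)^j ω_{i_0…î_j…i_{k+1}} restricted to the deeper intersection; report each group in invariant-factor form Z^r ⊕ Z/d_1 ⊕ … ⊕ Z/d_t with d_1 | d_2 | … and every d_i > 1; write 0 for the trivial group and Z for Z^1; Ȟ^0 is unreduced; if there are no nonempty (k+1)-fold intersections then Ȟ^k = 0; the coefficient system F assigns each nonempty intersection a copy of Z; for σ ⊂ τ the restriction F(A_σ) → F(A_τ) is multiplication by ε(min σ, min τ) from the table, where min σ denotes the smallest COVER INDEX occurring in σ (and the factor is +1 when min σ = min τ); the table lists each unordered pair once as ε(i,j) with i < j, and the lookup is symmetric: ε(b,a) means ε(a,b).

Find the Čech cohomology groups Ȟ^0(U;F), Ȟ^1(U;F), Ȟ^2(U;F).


cover nerve:
  A12={r} A15={w} A23={t} A34={y} A45={v}
C dims 5,5; δ0: rk 5, SNF 1^4·2
Ȟ^0: (5−5)−0=0 ⇒ 0
Ȟ^1: (5−0)−5=0 plus torsion [2] ⇒ Z/2
Ȟ^2: (0−0)−0=0 ⇒ 0

Ȟ^0 = 0,  Ȟ^1 = Z/2,  Ȟ^2 = 0


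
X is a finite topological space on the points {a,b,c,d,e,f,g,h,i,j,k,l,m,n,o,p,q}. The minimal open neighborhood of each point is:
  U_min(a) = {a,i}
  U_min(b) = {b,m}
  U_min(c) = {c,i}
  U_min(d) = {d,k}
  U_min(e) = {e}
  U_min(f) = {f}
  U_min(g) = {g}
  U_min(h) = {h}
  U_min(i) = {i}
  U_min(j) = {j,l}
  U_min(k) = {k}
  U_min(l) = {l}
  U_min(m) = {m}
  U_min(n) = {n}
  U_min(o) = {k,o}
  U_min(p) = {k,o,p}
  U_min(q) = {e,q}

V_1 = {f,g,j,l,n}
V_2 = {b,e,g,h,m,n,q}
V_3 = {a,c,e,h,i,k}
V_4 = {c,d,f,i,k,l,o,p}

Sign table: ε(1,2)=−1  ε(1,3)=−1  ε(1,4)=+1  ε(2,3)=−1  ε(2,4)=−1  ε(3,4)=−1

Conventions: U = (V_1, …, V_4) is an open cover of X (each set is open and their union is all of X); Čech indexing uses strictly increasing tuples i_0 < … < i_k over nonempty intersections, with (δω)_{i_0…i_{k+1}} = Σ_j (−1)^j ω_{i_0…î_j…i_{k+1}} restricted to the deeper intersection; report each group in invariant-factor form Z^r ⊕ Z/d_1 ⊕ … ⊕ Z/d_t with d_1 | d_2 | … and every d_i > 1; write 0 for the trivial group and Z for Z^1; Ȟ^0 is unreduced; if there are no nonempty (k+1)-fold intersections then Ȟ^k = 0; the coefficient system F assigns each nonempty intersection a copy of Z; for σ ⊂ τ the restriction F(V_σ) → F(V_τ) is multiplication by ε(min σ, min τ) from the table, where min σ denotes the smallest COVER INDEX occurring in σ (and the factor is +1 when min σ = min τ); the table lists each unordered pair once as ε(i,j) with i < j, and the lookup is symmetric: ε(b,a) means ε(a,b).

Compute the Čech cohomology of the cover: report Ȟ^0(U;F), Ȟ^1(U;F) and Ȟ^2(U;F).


Ȟ^0(U;F) ≅ 0; Ȟ^1(U;F) ≅ Z/2; Ȟ^2(U;F) ≅ 0

nonempty intersections:
  V12={g,n} V14={f,l} V23={e,h} V34={c,i,k}
C dims 4,4; δ0: rk 4, SNF 1^3·2
Ȟ^0: (4−4)−0=0 ⇒ 0
Ȟ^1: (4−0)−4=0 plus torsion [2] ⇒ Z/2
Ȟ^2: (0−0)−0=0 ⇒ 0


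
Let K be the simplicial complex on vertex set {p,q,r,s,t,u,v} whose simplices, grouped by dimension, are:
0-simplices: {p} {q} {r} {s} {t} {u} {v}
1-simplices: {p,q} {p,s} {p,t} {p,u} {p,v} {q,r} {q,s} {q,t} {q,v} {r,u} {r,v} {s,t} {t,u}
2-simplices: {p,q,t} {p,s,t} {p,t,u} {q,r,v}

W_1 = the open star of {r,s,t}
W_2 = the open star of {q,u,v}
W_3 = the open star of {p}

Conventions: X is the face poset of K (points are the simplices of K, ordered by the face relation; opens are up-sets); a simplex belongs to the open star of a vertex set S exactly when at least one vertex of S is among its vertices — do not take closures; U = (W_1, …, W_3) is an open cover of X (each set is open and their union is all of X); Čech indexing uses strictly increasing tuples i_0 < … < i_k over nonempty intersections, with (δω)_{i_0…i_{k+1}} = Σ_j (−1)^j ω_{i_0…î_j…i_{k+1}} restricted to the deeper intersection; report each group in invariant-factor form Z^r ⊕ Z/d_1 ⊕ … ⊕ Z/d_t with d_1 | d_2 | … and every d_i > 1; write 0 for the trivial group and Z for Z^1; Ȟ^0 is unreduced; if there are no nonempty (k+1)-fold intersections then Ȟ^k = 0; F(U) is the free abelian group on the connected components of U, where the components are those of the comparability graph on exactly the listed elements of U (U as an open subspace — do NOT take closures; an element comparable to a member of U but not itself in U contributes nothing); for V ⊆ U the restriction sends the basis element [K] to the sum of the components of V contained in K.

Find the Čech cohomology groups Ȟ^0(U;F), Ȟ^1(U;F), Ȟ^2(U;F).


Ȟ^0(U;F) ≅ Z; Ȟ^1(U;F) ≅ Z^3; Ȟ^2(U;F) ≅ 0

nerve of the cover:
  W1={{r},{s},{t},{p,s},{p,t},{q,r},{q,s},{q,t},{r,u},{r,v},{s,t},{t,u},{p,q,t},{p,s,t},{p,t,u},{q,r,v}} W2={{q},{u},{v},{p,q},{p,u},{p,v},{q,r},{q,s},{q,t},{q,v},{r,u},{r,v},{t,u},{p,q,t},{p,t,u},{q,r,v}} W3={{p},{p,q},{p,s},{p,t},{p,u},{p,v},{p,q,t},{p,s,t},{p,t,u}}
  W12={{q,r},{q,s},{q,t},{r,u},{r,v},{t,u},{p,q,t},{p,t,u},{q,r,v}} W13={{p,s},{p,t},{p,q,t},{p,s,t},{p,t,u}} W23={{p,q},{p,u},{p,v},{p,q,t},{p,t,u}}
  W123={{p,q,t},{p,t,u}}
components per intersection:
  W1: {{r},{q,r},{r,u},{r,v},{q,r,v}} {{s},{t},{p,s},{p,t},{q,s},{q,t},{s,t},{t,u},{p,q,t},{p,s,t},{p,t,u}}
  W2: {{q},{v},{p,q},{p,v},{q,r},{q,s},{q,t},{q,v},{r,v},{p,q,t},{q,r,v}} {{u},{p,u},{r,u},{t,u},{p,t,u}}
  W3: {{p},{p,q},{p,s},{p,t},{p,u},{p,v},{p,q,t},{p,s,t},{p,t,u}}
  W12: {{q,r},{r,v},{q,r,v}} {{q,s}} {{q,t},{p,q,t}} {{r,u}} {{t,u},{p,t,u}}
  W13: {{p,s},{p,t},{p,q,t},{p,s,t},{p,t,u}}
  W23: {{p,q},{p,q,t}} {{p,u},{p,t,u}} {{p,v}}
  W123: {{p,q,t}} {{p,t,u}}
C dims 5,9,2; δ0: rk 4, SNF 1^4; δ1: rk 2, SNF 1^2
Ȟ^0 = (5 − 4) − 0 = 1, so Ȟ^0 ≅ Z
Ȟ^1 = (9 − 2) − 4 = 3, so Ȟ^1 ≅ Z^3
Ȟ^2 = (2 − 0) − 2 = 0, so Ȟ^2 ≅ 0


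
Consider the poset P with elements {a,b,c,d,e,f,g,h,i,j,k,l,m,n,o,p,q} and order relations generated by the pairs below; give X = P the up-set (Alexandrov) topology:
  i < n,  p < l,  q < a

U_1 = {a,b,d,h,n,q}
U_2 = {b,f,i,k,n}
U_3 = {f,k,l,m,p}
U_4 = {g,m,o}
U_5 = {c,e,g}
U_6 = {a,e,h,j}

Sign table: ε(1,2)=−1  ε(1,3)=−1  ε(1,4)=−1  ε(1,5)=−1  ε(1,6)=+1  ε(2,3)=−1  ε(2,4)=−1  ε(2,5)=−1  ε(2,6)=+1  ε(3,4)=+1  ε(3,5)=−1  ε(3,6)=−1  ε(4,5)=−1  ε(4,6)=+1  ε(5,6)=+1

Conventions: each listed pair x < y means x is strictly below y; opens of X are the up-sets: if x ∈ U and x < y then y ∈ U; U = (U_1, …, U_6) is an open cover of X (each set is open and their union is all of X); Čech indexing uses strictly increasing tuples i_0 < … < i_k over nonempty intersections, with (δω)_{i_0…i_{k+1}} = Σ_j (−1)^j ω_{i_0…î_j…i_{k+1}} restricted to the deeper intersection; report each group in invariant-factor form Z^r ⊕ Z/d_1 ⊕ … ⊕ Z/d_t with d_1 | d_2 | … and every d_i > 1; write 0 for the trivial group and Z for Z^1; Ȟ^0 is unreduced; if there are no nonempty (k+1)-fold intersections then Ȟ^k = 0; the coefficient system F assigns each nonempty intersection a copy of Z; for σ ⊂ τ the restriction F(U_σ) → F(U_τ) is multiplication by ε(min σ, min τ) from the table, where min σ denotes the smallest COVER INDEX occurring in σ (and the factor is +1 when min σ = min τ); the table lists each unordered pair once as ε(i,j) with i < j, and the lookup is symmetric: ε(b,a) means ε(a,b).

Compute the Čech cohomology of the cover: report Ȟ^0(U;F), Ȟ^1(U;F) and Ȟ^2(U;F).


nonempty intersections:
  U12={b,n} U16={a,h} U23={f,k} U34={m} U45={g} U56={e}
C dims 6,6; δ0: rk 6, SNF 1^5·2
Ȟ^0: (6−6)−0=0 ⇒ 0
Ȟ^1: (6−0)−6=0 plus torsion [2] ⇒ Z/2
Ȟ^2: (0−0)−0=0 ⇒ 0

Ȟ^0(U;F) ≅ 0; Ȟ^1(U;F) ≅ Z/2; Ȟ^2(U;F) ≅ 0


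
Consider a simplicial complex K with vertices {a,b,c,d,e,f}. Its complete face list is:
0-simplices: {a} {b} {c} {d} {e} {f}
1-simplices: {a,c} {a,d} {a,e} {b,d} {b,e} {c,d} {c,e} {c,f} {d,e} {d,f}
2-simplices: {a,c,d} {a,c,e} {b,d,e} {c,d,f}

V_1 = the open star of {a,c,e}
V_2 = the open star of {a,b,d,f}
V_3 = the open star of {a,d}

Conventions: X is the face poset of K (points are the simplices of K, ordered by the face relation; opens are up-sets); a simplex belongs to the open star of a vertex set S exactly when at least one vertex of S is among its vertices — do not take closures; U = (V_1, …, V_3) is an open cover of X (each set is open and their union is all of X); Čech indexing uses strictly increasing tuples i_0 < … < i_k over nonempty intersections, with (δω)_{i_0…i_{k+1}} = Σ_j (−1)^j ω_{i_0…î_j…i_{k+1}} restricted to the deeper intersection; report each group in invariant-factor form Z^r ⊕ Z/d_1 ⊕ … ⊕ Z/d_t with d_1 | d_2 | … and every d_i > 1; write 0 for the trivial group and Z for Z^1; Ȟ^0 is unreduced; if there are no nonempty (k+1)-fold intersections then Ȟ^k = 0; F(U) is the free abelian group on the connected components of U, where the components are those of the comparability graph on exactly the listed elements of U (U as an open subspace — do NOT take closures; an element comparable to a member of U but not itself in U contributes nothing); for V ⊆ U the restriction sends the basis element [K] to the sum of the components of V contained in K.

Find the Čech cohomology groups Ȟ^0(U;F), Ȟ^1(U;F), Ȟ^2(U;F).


cover nerve:
  V1={{a},{c},{e},{a,c},{a,d},{a,e},{b,e},{c,d},{c,e},{c,f},{d,e},{a,c,d},{a,c,e},{b,d,e},{c,d,f}} V2={{a},{b},{d},{f},{a,c},{a,d},{a,e},{b,d},{b,e},{c,d},{c,f},{d,e},{d,f},{a,c,d},{a,c,e},{b,d,e},{c,d,f}} V3={{a},{d},{a,c},{a,d},{a,e},{b,d},{c,d},{d,e},{d,f},{a,c,d},{a,c,e},{b,d,e},{c,d,f}}
  V12={{a},{a,c},{a,d},{a,e},{b,e},{c,d},{c,f},{d,e},{a,c,d},{a,c,e},{b,d,e},{c,d,f}} V13={{a},{a,c},{a,d},{a,e},{c,d},{d,e},{a,c,d},{a,c,e},{b,d,e},{c,d,f}} V23={{a},{d},{a,c},{a,d},{a,e},{b,d},{c,d},{d,e},{d,f},{a,c,d},{a,c,e},{b,d,e},{c,d,f}}
  V123={{a},{a,c},{a,d},{a,e},{c,d},{d,e},{a,c,d},{a,c,e},{b,d,e},{c,d,f}}
components per intersection:
  V1: {{a},{c},{e},{a,c},{a,d},{a,e},{b,e},{c,d},{c,e},{c,f},{d,e},{a,c,d},{a,c,e},{b,d,e},{c,d,f}}
  V2: {{a},{b},{d},{f},{a,c},{a,d},{a,e},{b,d},{b,e},{c,d},{c,f},{d,e},{d,f},{a,c,d},{a,c,e},{b,d,e},{c,d,f}}
  V3: {{a},{d},{a,c},{a,d},{a,e},{b,d},{c,d},{d,e},{d,f},{a,c,d},{a,c,e},{b,d,e},{c,d,f}}
  V12: {{a},{a,c},{a,d},{a,e},{c,d},{c,f},{a,c,d},{a,c,e},{c,d,f}} {{b,e},{d,e},{b,d,e}}
  V13: {{a},{a,c},{a,d},{a,e},{c,d},{a,c,d},{a,c,e},{c,d,f}} {{d,e},{b,d,e}}
  V23: {{a},{d},{a,c},{a,d},{a,e},{b,d},{c,d},{d,e},{d,f},{a,c,d},{a,c,e},{b,d,e},{c,d,f}}
  V123: {{a},{a,c},{a,d},{a,e},{c,d},{a,c,d},{a,c,e},{c,d,f}} {{d,e},{b,d,e}}
C dims 3,5,2; δ0: rk 2, SNF 1^2; δ1: rk 2, SNF 1^2
Ȟ^0: (3−2)−0=1 ⇒ Z
Ȟ^1: (5−2)−2=1 ⇒ Z
Ȟ^2: (2−0)−2=0 ⇒ 0

Ȟ^0(U;F) ≅ Z, Ȟ^1(U;F) ≅ Z, Ȟ^2(U;F) ≅ 0


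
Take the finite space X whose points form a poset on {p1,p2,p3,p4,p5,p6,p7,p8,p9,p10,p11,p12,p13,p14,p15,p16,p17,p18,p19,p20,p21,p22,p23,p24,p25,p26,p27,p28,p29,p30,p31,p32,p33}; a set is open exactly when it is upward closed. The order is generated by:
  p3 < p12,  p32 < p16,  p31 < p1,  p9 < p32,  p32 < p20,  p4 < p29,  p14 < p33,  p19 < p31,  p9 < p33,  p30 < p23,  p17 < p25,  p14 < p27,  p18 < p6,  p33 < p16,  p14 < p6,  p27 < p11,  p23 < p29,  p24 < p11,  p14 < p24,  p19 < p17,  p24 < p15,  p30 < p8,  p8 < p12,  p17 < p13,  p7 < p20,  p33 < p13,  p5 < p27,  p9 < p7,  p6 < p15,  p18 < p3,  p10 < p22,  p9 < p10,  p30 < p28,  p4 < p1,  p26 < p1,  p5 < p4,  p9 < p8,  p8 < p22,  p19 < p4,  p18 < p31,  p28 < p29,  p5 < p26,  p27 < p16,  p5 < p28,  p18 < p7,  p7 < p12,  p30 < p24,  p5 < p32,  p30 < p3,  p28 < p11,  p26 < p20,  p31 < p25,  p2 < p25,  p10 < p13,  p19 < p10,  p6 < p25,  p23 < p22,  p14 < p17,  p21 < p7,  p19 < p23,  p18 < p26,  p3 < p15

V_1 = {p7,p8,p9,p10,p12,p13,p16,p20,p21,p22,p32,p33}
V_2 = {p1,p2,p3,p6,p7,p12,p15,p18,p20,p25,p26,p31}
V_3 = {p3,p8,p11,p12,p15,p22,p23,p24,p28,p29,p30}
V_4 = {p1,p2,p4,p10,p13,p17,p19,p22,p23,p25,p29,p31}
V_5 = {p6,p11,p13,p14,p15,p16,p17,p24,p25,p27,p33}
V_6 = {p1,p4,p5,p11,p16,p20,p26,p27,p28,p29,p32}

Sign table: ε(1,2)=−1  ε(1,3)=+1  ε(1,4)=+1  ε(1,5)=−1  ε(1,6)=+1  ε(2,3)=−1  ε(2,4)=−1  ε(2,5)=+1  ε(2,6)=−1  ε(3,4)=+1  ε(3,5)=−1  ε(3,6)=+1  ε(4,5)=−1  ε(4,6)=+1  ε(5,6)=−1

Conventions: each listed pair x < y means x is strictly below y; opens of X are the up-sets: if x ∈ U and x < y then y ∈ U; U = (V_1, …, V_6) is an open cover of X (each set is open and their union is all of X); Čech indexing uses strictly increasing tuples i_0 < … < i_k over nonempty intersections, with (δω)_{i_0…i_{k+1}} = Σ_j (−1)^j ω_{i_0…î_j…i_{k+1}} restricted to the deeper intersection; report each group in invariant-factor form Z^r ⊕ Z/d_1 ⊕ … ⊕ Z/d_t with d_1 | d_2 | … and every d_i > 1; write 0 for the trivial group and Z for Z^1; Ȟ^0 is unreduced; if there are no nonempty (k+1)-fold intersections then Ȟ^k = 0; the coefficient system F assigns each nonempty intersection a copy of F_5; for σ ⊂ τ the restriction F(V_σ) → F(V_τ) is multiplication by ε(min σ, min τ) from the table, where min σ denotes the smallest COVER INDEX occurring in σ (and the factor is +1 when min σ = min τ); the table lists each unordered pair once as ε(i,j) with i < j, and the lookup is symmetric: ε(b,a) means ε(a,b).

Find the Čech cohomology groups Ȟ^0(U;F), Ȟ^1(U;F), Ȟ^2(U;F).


nerve simplices:
  V12={p7,p12,p20} V13={p8,p12,p22} V14={p10,p13,p22} V15={p13,p16,p33} V16={p16,p20,p32} V23={p3,p12,p15} V24={p1,p2,p25,p31} V25={p6,p15,p25} V26={p1,p20,p26} V34={p22,p23,p29} V35={p11,p15,p24} V36={p11,p28,p29} V45={p13,p17,p25} V46={p1,p4,p29} V56={p11,p16,p27}
  V123={p12} V126={p20} V134={p22} V145={p13} V156={p16} V235={p15} V245={p25} V246={p1} V346={p29} V356={p11}
C dims 6,15,10; δ0: rk_F5 5; δ1: rk_F5 10
degree 0: 6−5−0 = 1 → Ȟ^0 ≅ Z/5
degree 1: 15−10−5 = 0 → Ȟ^1 ≅ 0
degree 2: 10−0−10 = 0 → Ȟ^2 ≅ 0

Ȟ^0(U;F) ≅ Z/5; Ȟ^1(U;F) ≅ 0; Ȟ^2(U;F) ≅ 0


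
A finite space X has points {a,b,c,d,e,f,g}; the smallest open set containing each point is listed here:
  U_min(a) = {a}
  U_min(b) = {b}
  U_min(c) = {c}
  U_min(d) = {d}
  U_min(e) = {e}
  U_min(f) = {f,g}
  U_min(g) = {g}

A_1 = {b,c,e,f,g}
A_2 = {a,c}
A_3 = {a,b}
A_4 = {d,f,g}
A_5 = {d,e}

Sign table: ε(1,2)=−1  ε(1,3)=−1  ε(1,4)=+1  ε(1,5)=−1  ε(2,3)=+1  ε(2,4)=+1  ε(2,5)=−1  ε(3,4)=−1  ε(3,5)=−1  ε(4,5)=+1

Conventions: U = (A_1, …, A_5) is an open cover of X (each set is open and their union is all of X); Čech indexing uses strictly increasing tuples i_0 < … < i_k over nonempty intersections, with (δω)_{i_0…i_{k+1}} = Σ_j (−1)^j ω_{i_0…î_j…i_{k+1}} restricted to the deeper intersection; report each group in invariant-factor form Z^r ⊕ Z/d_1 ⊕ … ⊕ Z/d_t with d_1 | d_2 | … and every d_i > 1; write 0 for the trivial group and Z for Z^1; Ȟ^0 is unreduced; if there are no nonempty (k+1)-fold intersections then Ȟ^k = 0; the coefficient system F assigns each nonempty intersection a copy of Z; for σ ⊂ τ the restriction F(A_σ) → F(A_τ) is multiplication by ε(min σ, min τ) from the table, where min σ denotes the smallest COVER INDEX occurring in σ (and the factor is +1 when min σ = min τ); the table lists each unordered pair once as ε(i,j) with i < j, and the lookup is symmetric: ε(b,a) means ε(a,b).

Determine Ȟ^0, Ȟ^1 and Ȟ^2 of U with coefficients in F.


Ȟ^0(U;F) ≅ 0,  Ȟ^1(U;F) ≅ Z ⊕ Z/2,  Ȟ^2(U;F) ≅ 0

intersection data:
  A12={c} A13={b} A14={f,g} A15={e} A23={a} A45={d}
C dims 5,6; δ0: rk 5, SNF 1^4·2
Ȟ^0 = (5 − 5) − 0 = 0, so Ȟ^0 ≅ 0
Ȟ^1 = (6 − 0) − 5 = 1 plus torsion [2], so Ȟ^1 ≅ Z ⊕ Z/2
Ȟ^2 = (0 − 0) − 0 = 0, so Ȟ^2 ≅ 0


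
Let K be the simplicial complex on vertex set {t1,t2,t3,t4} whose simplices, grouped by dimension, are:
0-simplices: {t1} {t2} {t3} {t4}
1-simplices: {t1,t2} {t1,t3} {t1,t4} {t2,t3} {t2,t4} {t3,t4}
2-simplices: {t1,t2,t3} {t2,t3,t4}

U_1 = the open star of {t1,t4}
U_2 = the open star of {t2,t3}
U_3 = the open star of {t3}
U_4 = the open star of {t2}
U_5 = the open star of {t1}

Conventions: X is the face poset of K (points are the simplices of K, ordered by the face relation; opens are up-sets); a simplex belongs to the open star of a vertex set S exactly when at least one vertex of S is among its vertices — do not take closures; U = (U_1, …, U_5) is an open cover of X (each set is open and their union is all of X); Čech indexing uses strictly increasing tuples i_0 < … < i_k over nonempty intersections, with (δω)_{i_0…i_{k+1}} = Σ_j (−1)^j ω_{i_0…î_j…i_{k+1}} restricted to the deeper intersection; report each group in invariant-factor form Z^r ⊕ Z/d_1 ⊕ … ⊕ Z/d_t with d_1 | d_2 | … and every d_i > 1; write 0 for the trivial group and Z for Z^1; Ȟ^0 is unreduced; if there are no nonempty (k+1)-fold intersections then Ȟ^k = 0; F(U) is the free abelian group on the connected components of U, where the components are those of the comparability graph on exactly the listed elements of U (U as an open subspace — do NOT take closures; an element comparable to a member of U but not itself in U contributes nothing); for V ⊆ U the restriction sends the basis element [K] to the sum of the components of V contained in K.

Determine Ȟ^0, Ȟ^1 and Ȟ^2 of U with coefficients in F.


cover nerve:
  U1={{t1},{t4},{t1,t2},{t1,t3},{t1,t4},{t2,t4},{t3,t4},{t1,t2,t3},{t2,t3,t4}} U2={{t2},{t3},{t1,t2},{t1,t3},{t2,t3},{t2,t4},{t3,t4},{t1,t2,t3},{t2,t3,t4}} U3={{t3},{t1,t3},{t2,t3},{t3,t4},{t1,t2,t3},{t2,t3,t4}} U4={{t2},{t1,t2},{t2,t3},{t2,t4},{t1,t2,t3},{t2,t3,t4}} U5={{t1},{t1,t2},{t1,t3},{t1,t4},{t1,t2,t3}}
  U12={{t1,t2},{t1,t3},{t2,t4},{t3,t4},{t1,t2,t3},{t2,t3,t4}} U13={{t1,t3},{t3,t4},{t1,t2,t3},{t2,t3,t4}} U14={{t1,t2},{t2,t4},{t1,t2,t3},{t2,t3,t4}} U15={{t1},{t1,t2},{t1,t3},{t1,t4},{t1,t2,t3}} U23={{t3},{t1,t3},{t2,t3},{t3,t4},{t1,t2,t3},{t2,t3,t4}} U24={{t2},{t1,t2},{t2,t3},{t2,t4},{t1,t2,t3},{t2,t3,t4}} U25={{t1,t2},{t1,t3},{t1,t2,t3}} U34={{t2,t3},{t1,t2,t3},{t2,t3,t4}} U35={{t1,t3},{t1,t2,t3}} U45={{t1,t2},{t1,t2,t3}}
  U123={{t1,t3},{t3,t4},{t1,t2,t3},{t2,t3,t4}} U124={{t1,t2},{t2,t4},{t1,t2,t3},{t2,t3,t4}} U125={{t1,t2},{t1,t3},{t1,t2,t3}} U134={{t1,t2,t3},{t2,t3,t4}} U135={{t1,t3},{t1,t2,t3}} U145={{t1,t2},{t1,t2,t3}} U234={{t2,t3},{t1,t2,t3},{t2,t3,t4}} U235={{t1,t3},{t1,t2,t3}} U245={{t1,t2},{t1,t2,t3}} U345={{t1,t2,t3}}
  U1234={{t1,t2,t3},{t2,t3,t4}} U1235={{t1,t3},{t1,t2,t3}} U1245={{t1,t2},{t1,t2,t3}} U1345={{t1,t2,t3}} U2345={{t1,t2,t3}}
  U12345={{t1,t2,t3}}
components per intersection:
  U1: {{t1},{t4},{t1,t2},{t1,t3},{t1,t4},{t2,t4},{t3,t4},{t1,t2,t3},{t2,t3,t4}}
  U2: {{t2},{t3},{t1,t2},{t1,t3},{t2,t3},{t2,t4},{t3,t4},{t1,t2,t3},{t2,t3,t4}}
  U3: {{t3},{t1,t3},{t2,t3},{t3,t4},{t1,t2,t3},{t2,t3,t4}}
  U4: {{t2},{t1,t2},{t2,t3},{t2,t4},{t1,t2,t3},{t2,t3,t4}}
  U5: {{t1},{t1,t2},{t1,t3},{t1,t4},{t1,t2,t3}}
  U12: {{t1,t2},{t1,t3},{t1,t2,t3}} {{t2,t4},{t3,t4},{t2,t3,t4}}
  U13: {{t1,t3},{t1,t2,t3}} {{t3,t4},{t2,t3,t4}}
  U14: {{t1,t2},{t1,t2,t3}} {{t2,t4},{t2,t3,t4}}
  U15: {{t1},{t1,t2},{t1,t3},{t1,t4},{t1,t2,t3}}
  U23: {{t3},{t1,t3},{t2,t3},{t3,t4},{t1,t2,t3},{t2,t3,t4}}
  U24: {{t2},{t1,t2},{t2,t3},{t2,t4},{t1,t2,t3},{t2,t3,t4}}
  U25: {{t1,t2},{t1,t3},{t1,t2,t3}}
  U34: {{t2,t3},{t1,t2,t3},{t2,t3,t4}}
  U35: {{t1,t3},{t1,t2,t3}}
  U45: {{t1,t2},{t1,t2,t3}}
  U123: {{t1,t3},{t1,t2,t3}} {{t3,t4},{t2,t3,t4}}
  U124: {{t1,t2},{t1,t2,t3}} {{t2,t4},{t2,t3,t4}}
  U125: {{t1,t2},{t1,t3},{t1,t2,t3}}
  U134: {{t1,t2,t3}} {{t2,t3,t4}}
  U135: {{t1,t3},{t1,t2,t3}}
  U145: {{t1,t2},{t1,t2,t3}}
  U234: {{t2,t3},{t1,t2,t3},{t2,t3,t4}}
  U235: {{t1,t3},{t1,t2,t3}}
  U245: {{t1,t2},{t1,t2,t3}}
  U345: {{t1,t2,t3}}
  U1234: {{t1,t2,t3}} {{t2,t3,t4}}
  U1235: {{t1,t3},{t1,t2,t3}}
  U1245: {{t1,t2},{t1,t2,t3}}
  U1345: {{t1,t2,t3}}
  U2345: {{t1,t2,t3}}
  U12345: {{t1,t2,t3}}
C dims 5,13,13,6; δ0: rk 4, SNF 1^4; δ1: rk 8, SNF 1^8; δ2: rk 5, SNF 1^5
Ȟ^0: (5−4)−0=1 ⇒ Z
Ȟ^1: (13−8)−4=1 ⇒ Z
Ȟ^2: (13−5)−8=0 ⇒ 0

Ȟ^0(U;F) ≅ Z, Ȟ^1(U;F) ≅ Z, Ȟ^2(U;F) ≅ 0


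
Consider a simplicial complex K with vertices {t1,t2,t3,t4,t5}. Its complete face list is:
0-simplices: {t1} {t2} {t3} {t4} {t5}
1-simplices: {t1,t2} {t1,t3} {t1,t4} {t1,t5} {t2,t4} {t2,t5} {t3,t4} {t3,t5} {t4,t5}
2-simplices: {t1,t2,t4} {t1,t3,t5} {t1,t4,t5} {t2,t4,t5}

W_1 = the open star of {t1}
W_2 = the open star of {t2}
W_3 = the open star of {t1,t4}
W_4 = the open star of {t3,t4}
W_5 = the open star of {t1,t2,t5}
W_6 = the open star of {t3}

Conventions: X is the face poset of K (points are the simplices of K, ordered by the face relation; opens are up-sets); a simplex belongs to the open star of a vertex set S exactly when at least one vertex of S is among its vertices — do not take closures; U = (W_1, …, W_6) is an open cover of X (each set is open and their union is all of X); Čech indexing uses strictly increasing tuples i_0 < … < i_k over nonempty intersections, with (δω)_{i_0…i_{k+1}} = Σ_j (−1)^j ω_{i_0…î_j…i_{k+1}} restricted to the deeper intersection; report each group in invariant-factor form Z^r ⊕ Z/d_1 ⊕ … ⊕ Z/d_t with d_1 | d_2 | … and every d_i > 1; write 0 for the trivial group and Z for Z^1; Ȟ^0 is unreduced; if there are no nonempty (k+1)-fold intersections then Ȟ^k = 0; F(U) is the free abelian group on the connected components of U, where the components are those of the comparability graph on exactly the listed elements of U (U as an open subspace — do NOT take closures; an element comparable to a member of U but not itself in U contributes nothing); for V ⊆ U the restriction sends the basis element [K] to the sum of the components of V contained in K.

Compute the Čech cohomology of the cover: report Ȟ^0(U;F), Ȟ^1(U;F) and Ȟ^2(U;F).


nonempty overlaps:
  W1={{t1},{t1,t2},{t1,t3},{t1,t4},{t1,t5},{t1,t2,t4},{t1,t3,t5},{t1,t4,t5}} W2={{t2},{t1,t2},{t2,t4},{t2,t5},{t1,t2,t4},{t2,t4,t5}} W3={{t1},{t4},{t1,t2},{t1,t3},{t1,t4},{t1,t5},{t2,t4},{t3,t4},{t4,t5},{t1,t2,t4},{t1,t3,t5},{t1,t4,t5},{t2,t4,t5}} W4={{t3},{t4},{t1,t3},{t1,t4},{t2,t4},{t3,t4},{t3,t5},{t4,t5},{t1,t2,t4},{t1,t3,t5},{t1,t4,t5},{t2,t4,t5}} W5={{t1},{t2},{t5},{t1,t2},{t1,t3},{t1,t4},{t1,t5},{t2,t4},{t2,t5},{t3,t5},{t4,t5},{t1,t2,t4},{t1,t3,t5},{t1,t4,t5},{t2,t4,t5}} W6={{t3},{t1,t3},{t3,t4},{t3,t5},{t1,t3,t5}}
  W12={{t1,t2},{t1,t2,t4}} W13={{t1},{t1,t2},{t1,t3},{t1,t4},{t1,t5},{t1,t2,t4},{t1,t3,t5},{t1,t4,t5}} W14={{t1,t3},{t1,t4},{t1,t2,t4},{t1,t3,t5},{t1,t4,t5}} W15={{t1},{t1,t2},{t1,t3},{t1,t4},{t1,t5},{t1,t2,t4},{t1,t3,t5},{t1,t4,t5}} W16={{t1,t3},{t1,t3,t5}} W23={{t1,t2},{t2,t4},{t1,t2,t4},{t2,t4,t5}} W24={{t2,t4},{t1,t2,t4},{t2,t4,t5}} W25={{t2},{t1,t2},{t2,t4},{t2,t5},{t1,t2,t4},{t2,t4,t5}} W34={{t4},{t1,t3},{t1,t4},{t2,t4},{t3,t4},{t4,t5},{t1,t2,t4},{t1,t3,t5},{t1,t4,t5},{t2,t4,t5}} W35={{t1},{t1,t2},{t1,t3},{t1,t4},{t1,t5},{t2,t4},{t4,t5},{t1,t2,t4},{t1,t3,t5},{t1,t4,t5},{t2,t4,t5}} W36={{t1,t3},{t3,t4},{t1,t3,t5}} W45={{t1,t3},{t1,t4},{t2,t4},{t3,t5},{t4,t5},{t1,t2,t4},{t1,t3,t5},{t1,t4,t5},{t2,t4,t5}} W46={{t3},{t1,t3},{t3,t4},{t3,t5},{t1,t3,t5}} W56={{t1,t3},{t3,t5},{t1,t3,t5}}
  W123={{t1,t2},{t1,t2,t4}} W124={{t1,t2,t4}} W125={{t1,t2},{t1,t2,t4}} W134={{t1,t3},{t1,t4},{t1,t2,t4},{t1,t3,t5},{t1,t4,t5}} W135={{t1},{t1,t2},{t1,t3},{t1,t4},{t1,t5},{t1,t2,t4},{t1,t3,t5},{t1,t4,t5}} W136={{t1,t3},{t1,t3,t5}} W145={{t1,t3},{t1,t4},{t1,t2,t4},{t1,t3,t5},{t1,t4,t5}} W146={{t1,t3},{t1,t3,t5}} W156={{t1,t3},{t1,t3,t5}} W234={{t2,t4},{t1,t2,t4},{t2,t4,t5}} W235={{t1,t2},{t2,t4},{t1,t2,t4},{t2,t4,t5}} W245={{t2,t4},{t1,t2,t4},{t2,t4,t5}} W345={{t1,t3},{t1,t4},{t2,t4},{t4,t5},{t1,t2,t4},{t1,t3,t5},{t1,t4,t5},{t2,t4,t5}} W346={{t1,t3},{t3,t4},{t1,t3,t5}} W356={{t1,t3},{t1,t3,t5}} W456={{t1,t3},{t3,t5},{t1,t3,t5}}
  W1234={{t1,t2,t4}} W1235={{t1,t2},{t1,t2,t4}} W1245={{t1,t2,t4}} W1345={{t1,t3},{t1,t4},{t1,t2,t4},{t1,t3,t5},{t1,t4,t5}} W1346={{t1,t3},{t1,t3,t5}} W1356={{t1,t3},{t1,t3,t5}} W1456={{t1,t3},{t1,t3,t5}} W2345={{t2,t4},{t1,t2,t4},{t2,t4,t5}} W3456={{t1,t3},{t1,t3,t5}}
  W12345={{t1,t2,t4}} W13456={{t1,t3},{t1,t3,t5}}
components per intersection:
  W1: {{t1},{t1,t2},{t1,t3},{t1,t4},{t1,t5},{t1,t2,t4},{t1,t3,t5},{t1,t4,t5}}
  W2: {{t2},{t1,t2},{t2,t4},{t2,t5},{t1,t2,t4},{t2,t4,t5}}
  W3: {{t1},{t4},{t1,t2},{t1,t3},{t1,t4},{t1,t5},{t2,t4},{t3,t4},{t4,t5},{t1,t2,t4},{t1,t3,t5},{t1,t4,t5},{t2,t4,t5}}
  W4: {{t3},{t4},{t1,t3},{t1,t4},{t2,t4},{t3,t4},{t3,t5},{t4,t5},{t1,t2,t4},{t1,t3,t5},{t1,t4,t5},{t2,t4,t5}}
  W5: {{t1},{t2},{t5},{t1,t2},{t1,t3},{t1,t4},{t1,t5},{t2,t4},{t2,t5},{t3,t5},{t4,t5},{t1,t2,t4},{t1,t3,t5},{t1,t4,t5},{t2,t4,t5}}
  W6: {{t3},{t1,t3},{t3,t4},{t3,t5},{t1,t3,t5}}
  W12: {{t1,t2},{t1,t2,t4}}
  W13: {{t1},{t1,t2},{t1,t3},{t1,t4},{t1,t5},{t1,t2,t4},{t1,t3,t5},{t1,t4,t5}}
  W14: {{t1,t3},{t1,t3,t5}} {{t1,t4},{t1,t2,t4},{t1,t4,t5}}
  W15: {{t1},{t1,t2},{t1,t3},{t1,t4},{t1,t5},{t1,t2,t4},{t1,t3,t5},{t1,t4,t5}}
  W16: {{t1,t3},{t1,t3,t5}}
  W23: {{t1,t2},{t2,t4},{t1,t2,t4},{t2,t4,t5}}
  W24: {{t2,t4},{t1,t2,t4},{t2,t4,t5}}
  W25: {{t2},{t1,t2},{t2,t4},{t2,t5},{t1,t2,t4},{t2,t4,t5}}
  W34: {{t4},{t1,t4},{t2,t4},{t3,t4},{t4,t5},{t1,t2,t4},{t1,t4,t5},{t2,t4,t5}} {{t1,t3},{t1,t3,t5}}
  W35: {{t1},{t1,t2},{t1,t3},{t1,t4},{t1,t5},{t2,t4},{t4,t5},{t1,t2,t4},{t1,t3,t5},{t1,t4,t5},{t2,t4,t5}}
  W36: {{t1,t3},{t1,t3,t5}} {{t3,t4}}
  W45: {{t1,t3},{t3,t5},{t1,t3,t5}} {{t1,t4},{t2,t4},{t4,t5},{t1,t2,t4},{t1,t4,t5},{t2,t4,t5}}
  W46: {{t3},{t1,t3},{t3,t4},{t3,t5},{t1,t3,t5}}
  W56: {{t1,t3},{t3,t5},{t1,t3,t5}}
  W123: {{t1,t2},{t1,t2,t4}}
  W124: {{t1,t2,t4}}
  W125: {{t1,t2},{t1,t2,t4}}
  W134: {{t1,t3},{t1,t3,t5}} {{t1,t4},{t1,t2,t4},{t1,t4,t5}}
  W135: {{t1},{t1,t2},{t1,t3},{t1,t4},{t1,t5},{t1,t2,t4},{t1,t3,t5},{t1,t4,t5}}
  W136: {{t1,t3},{t1,t3,t5}}
  W145: {{t1,t3},{t1,t3,t5}} {{t1,t4},{t1,t2,t4},{t1,t4,t5}}
  W146: {{t1,t3},{t1,t3,t5}}
  W156: {{t1,t3},{t1,t3,t5}}
  W234: {{t2,t4},{t1,t2,t4},{t2,t4,t5}}
  W235: {{t1,t2},{t2,t4},{t1,t2,t4},{t2,t4,t5}}
  W245: {{t2,t4},{t1,t2,t4},{t2,t4,t5}}
  W345: {{t1,t3},{t1,t3,t5}} {{t1,t4},{t2,t4},{t4,t5},{t1,t2,t4},{t1,t4,t5},{t2,t4,t5}}
  W346: {{t1,t3},{t1,t3,t5}} {{t3,t4}}
  W356: {{t1,t3},{t1,t3,t5}}
  W456: {{t1,t3},{t3,t5},{t1,t3,t5}}
  W1234: {{t1,t2,t4}}
  W1235: {{t1,t2},{t1,t2,t4}}
  W1245: {{t1,t2,t4}}
  W1345: {{t1,t3},{t1,t3,t5}} {{t1,t4},{t1,t2,t4},{t1,t4,t5}}
  W1346: {{t1,t3},{t1,t3,t5}}
  W1356: {{t1,t3},{t1,t3,t5}}
  W1456: {{t1,t3},{t1,t3,t5}}
  W2345: {{t2,t4},{t1,t2,t4},{t2,t4,t5}}
  W3456: {{t1,t3},{t1,t3,t5}}
  W12345: {{t1,t2,t4}}
  W13456: {{t1,t3},{t1,t3,t5}}
C dims 6,18,20,10; δ0: rk 5, SNF 1^5; δ1: rk 12, SNF 1^12; δ2: rk 8, SNF 1^8
degree 0: 6−5−0 = 1 → Ȟ^0 ≅ Z
degree 1: 18−12−5 = 1 → Ȟ^1 ≅ Z
degree 2: 20−8−12 = 0 → Ȟ^2 ≅ 0

Ȟ^0 = Z, Ȟ^1 = Z, Ȟ^2 = 0


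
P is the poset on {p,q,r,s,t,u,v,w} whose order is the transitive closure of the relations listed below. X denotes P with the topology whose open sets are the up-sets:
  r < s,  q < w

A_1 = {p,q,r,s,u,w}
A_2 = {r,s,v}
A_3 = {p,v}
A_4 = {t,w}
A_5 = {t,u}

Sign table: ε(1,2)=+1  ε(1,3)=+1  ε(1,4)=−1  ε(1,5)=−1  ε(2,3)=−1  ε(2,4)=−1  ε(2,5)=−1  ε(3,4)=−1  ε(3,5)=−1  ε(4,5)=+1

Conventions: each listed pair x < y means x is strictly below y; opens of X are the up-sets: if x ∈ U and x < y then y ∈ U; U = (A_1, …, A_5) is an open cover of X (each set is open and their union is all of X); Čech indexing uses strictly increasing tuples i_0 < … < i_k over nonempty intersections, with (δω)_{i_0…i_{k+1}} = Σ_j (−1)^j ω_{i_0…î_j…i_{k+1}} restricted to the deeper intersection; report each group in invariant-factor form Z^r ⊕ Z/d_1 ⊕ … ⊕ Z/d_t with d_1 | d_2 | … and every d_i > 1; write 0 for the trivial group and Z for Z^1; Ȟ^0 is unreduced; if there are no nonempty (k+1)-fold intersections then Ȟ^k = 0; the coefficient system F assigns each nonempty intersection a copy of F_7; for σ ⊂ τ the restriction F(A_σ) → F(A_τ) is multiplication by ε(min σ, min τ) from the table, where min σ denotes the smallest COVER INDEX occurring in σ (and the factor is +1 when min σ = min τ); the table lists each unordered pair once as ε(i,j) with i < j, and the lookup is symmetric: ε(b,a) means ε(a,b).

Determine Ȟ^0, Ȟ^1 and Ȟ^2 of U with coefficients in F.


Ȟ^0 = 0; Ȟ^1 = Z/7; Ȟ^2 = 0

nonempty intersections:
  A12={r,s} A13={p} A14={w} A15={u} A23={v} A45={t}
C dims 5,6; δ0: rk_F7 5
Ȟ^0: (5−5)−0=0 ⇒ 0
Ȟ^1: (6−0)−5=1 ⇒ Z/7
Ȟ^2: (0−0)−0=0 ⇒ 0


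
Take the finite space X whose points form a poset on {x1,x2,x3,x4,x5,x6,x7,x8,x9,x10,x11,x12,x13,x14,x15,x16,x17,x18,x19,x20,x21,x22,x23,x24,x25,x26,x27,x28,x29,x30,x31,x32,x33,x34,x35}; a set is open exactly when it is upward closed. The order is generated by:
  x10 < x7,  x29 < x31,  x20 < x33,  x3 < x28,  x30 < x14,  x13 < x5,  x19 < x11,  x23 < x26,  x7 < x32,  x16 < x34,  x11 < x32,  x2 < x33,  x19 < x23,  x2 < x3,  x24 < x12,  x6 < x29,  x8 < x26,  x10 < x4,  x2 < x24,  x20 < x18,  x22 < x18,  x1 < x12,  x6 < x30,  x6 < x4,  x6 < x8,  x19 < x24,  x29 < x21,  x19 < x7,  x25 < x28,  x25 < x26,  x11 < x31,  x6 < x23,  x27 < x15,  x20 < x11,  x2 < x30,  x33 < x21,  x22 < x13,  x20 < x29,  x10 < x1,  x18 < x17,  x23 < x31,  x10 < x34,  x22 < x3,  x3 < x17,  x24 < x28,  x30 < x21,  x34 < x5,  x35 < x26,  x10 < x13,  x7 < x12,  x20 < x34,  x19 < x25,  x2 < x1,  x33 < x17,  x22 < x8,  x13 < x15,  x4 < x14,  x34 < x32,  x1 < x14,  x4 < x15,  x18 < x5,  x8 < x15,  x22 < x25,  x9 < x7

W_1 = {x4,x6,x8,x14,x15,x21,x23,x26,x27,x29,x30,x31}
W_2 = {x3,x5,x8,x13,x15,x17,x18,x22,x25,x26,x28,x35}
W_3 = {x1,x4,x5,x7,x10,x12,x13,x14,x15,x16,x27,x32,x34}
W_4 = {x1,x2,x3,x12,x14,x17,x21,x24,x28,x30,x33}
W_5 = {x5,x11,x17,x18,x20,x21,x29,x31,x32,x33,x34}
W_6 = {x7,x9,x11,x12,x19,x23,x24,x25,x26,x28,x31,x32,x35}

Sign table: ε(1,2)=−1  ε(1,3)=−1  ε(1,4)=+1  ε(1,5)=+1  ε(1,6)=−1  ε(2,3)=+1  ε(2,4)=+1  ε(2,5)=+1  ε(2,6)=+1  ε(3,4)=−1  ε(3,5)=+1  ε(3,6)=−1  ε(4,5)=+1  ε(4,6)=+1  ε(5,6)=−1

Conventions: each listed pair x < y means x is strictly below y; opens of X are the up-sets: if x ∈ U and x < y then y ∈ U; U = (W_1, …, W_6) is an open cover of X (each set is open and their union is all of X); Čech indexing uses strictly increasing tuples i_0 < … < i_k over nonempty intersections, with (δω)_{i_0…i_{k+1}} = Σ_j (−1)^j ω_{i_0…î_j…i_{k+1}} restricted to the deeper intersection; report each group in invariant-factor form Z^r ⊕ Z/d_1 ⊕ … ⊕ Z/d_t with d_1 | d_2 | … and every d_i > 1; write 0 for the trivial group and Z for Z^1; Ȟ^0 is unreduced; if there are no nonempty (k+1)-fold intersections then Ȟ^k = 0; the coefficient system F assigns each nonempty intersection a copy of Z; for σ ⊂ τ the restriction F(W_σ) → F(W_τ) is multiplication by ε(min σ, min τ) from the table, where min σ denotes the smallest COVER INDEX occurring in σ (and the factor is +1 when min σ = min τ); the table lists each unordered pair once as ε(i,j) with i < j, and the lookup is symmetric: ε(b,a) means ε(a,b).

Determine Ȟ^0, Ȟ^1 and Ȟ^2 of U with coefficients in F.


Ȟ^0 ≅ 0, Ȟ^1 ≅ Z/2, Ȟ^2 ≅ Z

nerve of the cover:
  W12={x8,x15,x26} W13={x4,x14,x15,x27} W14={x14,x21,x30} W15={x21,x29,x31} W16={x23,x26,x31} W23={x5,x13,x15} W24={x3,x17,x28} W25={x5,x17,x18} W26={x25,x26,x28,x35} W34={x1,x12,x14} W35={x5,x32,x34} W36={x7,x12,x32} W45={x17,x21,x33} W46={x12,x24,x28} W56={x11,x31,x32}
  W123={x15} W126={x26} W134={x14} W145={x21} W156={x31} W235={x5} W245={x17} W246={x28} W346={x12} W356={x32}
C dims 6,15,10; δ0: rk 6, SNF 1^5·2; δ1: rk 9, SNF 1^9
Ȟ^0 = (6 − 6) − 0 = 0, so Ȟ^0 ≅ 0
Ȟ^1 = (15 − 9) − 6 = 0 plus torsion [2], so Ȟ^1 ≅ Z/2
Ȟ^2 = (10 − 0) − 9 = 1, so Ȟ^2 ≅ Z


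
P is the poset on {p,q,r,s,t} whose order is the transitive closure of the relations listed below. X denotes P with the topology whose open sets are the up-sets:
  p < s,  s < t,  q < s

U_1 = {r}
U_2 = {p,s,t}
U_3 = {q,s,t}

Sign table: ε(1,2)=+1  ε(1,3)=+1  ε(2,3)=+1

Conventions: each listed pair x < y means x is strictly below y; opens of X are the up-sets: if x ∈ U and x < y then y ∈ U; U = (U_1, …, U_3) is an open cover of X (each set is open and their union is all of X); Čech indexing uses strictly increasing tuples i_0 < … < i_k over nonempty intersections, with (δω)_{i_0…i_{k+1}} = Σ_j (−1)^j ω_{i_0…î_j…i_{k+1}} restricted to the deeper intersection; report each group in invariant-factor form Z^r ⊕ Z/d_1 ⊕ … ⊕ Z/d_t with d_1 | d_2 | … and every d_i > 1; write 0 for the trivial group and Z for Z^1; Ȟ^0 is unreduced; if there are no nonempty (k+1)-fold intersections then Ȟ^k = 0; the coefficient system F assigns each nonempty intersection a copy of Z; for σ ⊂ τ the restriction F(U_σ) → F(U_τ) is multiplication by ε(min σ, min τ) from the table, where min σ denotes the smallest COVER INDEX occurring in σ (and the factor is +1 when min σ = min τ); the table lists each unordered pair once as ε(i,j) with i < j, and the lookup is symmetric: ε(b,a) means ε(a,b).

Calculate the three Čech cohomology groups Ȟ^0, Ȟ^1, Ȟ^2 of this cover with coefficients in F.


cover nerve:
  U23={s,t}
C dims 3,1; δ0: rk 1, SNF 1^1
Ȟ^0: (3−1)−0=2 ⇒ Z^2
Ȟ^1: (1−0)−1=0 ⇒ 0
Ȟ^2: (0−0)−0=0 ⇒ 0

Ȟ^0(U;F) ≅ Z^2, Ȟ^1(U;F) ≅ 0 and Ȟ^2(U;F) ≅ 0


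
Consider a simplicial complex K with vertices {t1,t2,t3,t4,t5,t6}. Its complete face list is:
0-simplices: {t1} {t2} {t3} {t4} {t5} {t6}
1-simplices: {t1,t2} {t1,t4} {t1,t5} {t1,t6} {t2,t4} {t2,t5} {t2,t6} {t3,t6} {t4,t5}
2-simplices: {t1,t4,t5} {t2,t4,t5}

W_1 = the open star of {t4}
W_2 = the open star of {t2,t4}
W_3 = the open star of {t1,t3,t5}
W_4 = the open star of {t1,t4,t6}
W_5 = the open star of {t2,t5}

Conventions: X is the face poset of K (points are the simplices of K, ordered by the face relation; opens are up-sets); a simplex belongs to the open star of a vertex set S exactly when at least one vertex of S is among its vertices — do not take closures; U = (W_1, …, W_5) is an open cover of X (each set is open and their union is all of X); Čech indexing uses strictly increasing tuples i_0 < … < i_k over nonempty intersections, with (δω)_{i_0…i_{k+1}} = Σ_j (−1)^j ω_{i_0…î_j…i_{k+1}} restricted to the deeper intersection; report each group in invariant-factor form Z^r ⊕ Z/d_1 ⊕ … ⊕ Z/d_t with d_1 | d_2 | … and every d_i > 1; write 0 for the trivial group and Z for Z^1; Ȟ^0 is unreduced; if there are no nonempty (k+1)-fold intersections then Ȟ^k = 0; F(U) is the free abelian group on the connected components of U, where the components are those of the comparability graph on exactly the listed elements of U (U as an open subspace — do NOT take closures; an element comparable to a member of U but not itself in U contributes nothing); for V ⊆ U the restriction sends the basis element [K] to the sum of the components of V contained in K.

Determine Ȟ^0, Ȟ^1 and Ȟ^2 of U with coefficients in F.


Ȟ^0(U;F) ≅ Z, Ȟ^1(U;F) ≅ Z^2 and Ȟ^2(U;F) ≅ 0

nerve simplices:
  W1={{t4},{t1,t4},{t2,t4},{t4,t5},{t1,t4,t5},{t2,t4,t5}} W2={{t2},{t4},{t1,t2},{t1,t4},{t2,t4},{t2,t5},{t2,t6},{t4,t5},{t1,t4,t5},{t2,t4,t5}} W3={{t1},{t3},{t5},{t1,t2},{t1,t4},{t1,t5},{t1,t6},{t2,t5},{t3,t6},{t4,t5},{t1,t4,t5},{t2,t4,t5}} W4={{t1},{t4},{t6},{t1,t2},{t1,t4},{t1,t5},{t1,t6},{t2,t4},{t2,t6},{t3,t6},{t4,t5},{t1,t4,t5},{t2,t4,t5}} W5={{t2},{t5},{t1,t2},{t1,t5},{t2,t4},{t2,t5},{t2,t6},{t4,t5},{t1,t4,t5},{t2,t4,t5}}
  W12={{t4},{t1,t4},{t2,t4},{t4,t5},{t1,t4,t5},{t2,t4,t5}} W13={{t1,t4},{t4,t5},{t1,t4,t5},{t2,t4,t5}} W14={{t4},{t1,t4},{t2,t4},{t4,t5},{t1,t4,t5},{t2,t4,t5}} W15={{t2,t4},{t4,t5},{t1,t4,t5},{t2,t4,t5}} W23={{t1,t2},{t1,t4},{t2,t5},{t4,t5},{t1,t4,t5},{t2,t4,t5}} W24={{t4},{t1,t2},{t1,t4},{t2,t4},{t2,t6},{t4,t5},{t1,t4,t5},{t2,t4,t5}} W25={{t2},{t1,t2},{t2,t4},{t2,t5},{t2,t6},{t4,t5},{t1,t4,t5},{t2,t4,t5}} W34={{t1},{t1,t2},{t1,t4},{t1,t5},{t1,t6},{t3,t6},{t4,t5},{t1,t4,t5},{t2,t4,t5}} W35={{t5},{t1,t2},{t1,t5},{t2,t5},{t4,t5},{t1,t4,t5},{t2,t4,t5}} W45={{t1,t2},{t1,t5},{t2,t4},{t2,t6},{t4,t5},{t1,t4,t5},{t2,t4,t5}}
  W123={{t1,t4},{t4,t5},{t1,t4,t5},{t2,t4,t5}} W124={{t4},{t1,t4},{t2,t4},{t4,t5},{t1,t4,t5},{t2,t4,t5}} W125={{t2,t4},{t4,t5},{t1,t4,t5},{t2,t4,t5}} W134={{t1,t4},{t4,t5},{t1,t4,t5},{t2,t4,t5}} W135={{t4,t5},{t1,t4,t5},{t2,t4,t5}} W145={{t2,t4},{t4,t5},{t1,t4,t5},{t2,t4,t5}} W234={{t1,t2},{t1,t4},{t4,t5},{t1,t4,t5},{t2,t4,t5}} W235={{t1,t2},{t2,t5},{t4,t5},{t1,t4,t5},{t2,t4,t5}} W245={{t1,t2},{t2,t4},{t2,t6},{t4,t5},{t1,t4,t5},{t2,t4,t5}} W345={{t1,t2},{t1,t5},{t4,t5},{t1,t4,t5},{t2,t4,t5}}
  W1234={{t1,t4},{t4,t5},{t1,t4,t5},{t2,t4,t5}} W1235={{t4,t5},{t1,t4,t5},{t2,t4,t5}} W1245={{t2,t4},{t4,t5},{t1,t4,t5},{t2,t4,t5}} W1345={{t4,t5},{t1,t4,t5},{t2,t4,t5}} W2345={{t1,t2},{t4,t5},{t1,t4,t5},{t2,t4,t5}}
  W12345={{t4,t5},{t1,t4,t5},{t2,t4,t5}}
components per intersection:
  W1: {{t4},{t1,t4},{t2,t4},{t4,t5},{t1,t4,t5},{t2,t4,t5}}
  W2: {{t2},{t4},{t1,t2},{t1,t4},{t2,t4},{t2,t5},{t2,t6},{t4,t5},{t1,t4,t5},{t2,t4,t5}}
  W3: {{t1},{t5},{t1,t2},{t1,t4},{t1,t5},{t1,t6},{t2,t5},{t4,t5},{t1,t4,t5},{t2,t4,t5}} {{t3},{t3,t6}}
  W4: {{t1},{t4},{t6},{t1,t2},{t1,t4},{t1,t5},{t1,t6},{t2,t4},{t2,t6},{t3,t6},{t4,t5},{t1,t4,t5},{t2,t4,t5}}
  W5: {{t2},{t5},{t1,t2},{t1,t5},{t2,t4},{t2,t5},{t2,t6},{t4,t5},{t1,t4,t5},{t2,t4,t5}}
  W12: {{t4},{t1,t4},{t2,t4},{t4,t5},{t1,t4,t5},{t2,t4,t5}}
  W13: {{t1,t4},{t4,t5},{t1,t4,t5},{t2,t4,t5}}
  W14: {{t4},{t1,t4},{t2,t4},{t4,t5},{t1,t4,t5},{t2,t4,t5}}
  W15: {{t2,t4},{t4,t5},{t1,t4,t5},{t2,t4,t5}}
  W23: {{t1,t2}} {{t1,t4},{t2,t5},{t4,t5},{t1,t4,t5},{t2,t4,t5}}
  W24: {{t4},{t1,t4},{t2,t4},{t4,t5},{t1,t4,t5},{t2,t4,t5}} {{t1,t2}} {{t2,t6}}
  W25: {{t2},{t1,t2},{t2,t4},{t2,t5},{t2,t6},{t4,t5},{t1,t4,t5},{t2,t4,t5}}
  W34: {{t1},{t1,t2},{t1,t4},{t1,t5},{t1,t6},{t4,t5},{t1,t4,t5},{t2,t4,t5}} {{t3,t6}}
  W35: {{t5},{t1,t5},{t2,t5},{t4,t5},{t1,t4,t5},{t2,t4,t5}} {{t1,t2}}
  W45: {{t1,t2}} {{t1,t5},{t2,t4},{t4,t5},{t1,t4,t5},{t2,t4,t5}} {{t2,t6}}
  W123: {{t1,t4},{t4,t5},{t1,t4,t5},{t2,t4,t5}}
  W124: {{t4},{t1,t4},{t2,t4},{t4,t5},{t1,t4,t5},{t2,t4,t5}}
  W125: {{t2,t4},{t4,t5},{t1,t4,t5},{t2,t4,t5}}
  W134: {{t1,t4},{t4,t5},{t1,t4,t5},{t2,t4,t5}}
  W135: {{t4,t5},{t1,t4,t5},{t2,t4,t5}}
  W145: {{t2,t4},{t4,t5},{t1,t4,t5},{t2,t4,t5}}
  W234: {{t1,t2}} {{t1,t4},{t4,t5},{t1,t4,t5},{t2,t4,t5}}
  W235: {{t1,t2}} {{t2,t5},{t4,t5},{t1,t4,t5},{t2,t4,t5}}
  W245: {{t1,t2}} {{t2,t4},{t4,t5},{t1,t4,t5},{t2,t4,t5}} {{t2,t6}}
  W345: {{t1,t2}} {{t1,t5},{t4,t5},{t1,t4,t5},{t2,t4,t5}}
  W1234: {{t1,t4},{t4,t5},{t1,t4,t5},{t2,t4,t5}}
  W1235: {{t4,t5},{t1,t4,t5},{t2,t4,t5}}
  W1245: {{t2,t4},{t4,t5},{t1,t4,t5},{t2,t4,t5}}
  W1345: {{t4,t5},{t1,t4,t5},{t2,t4,t5}}
  W2345: {{t1,t2}} {{t4,t5},{t1,t4,t5},{t2,t4,t5}}
  W12345: {{t4,t5},{t1,t4,t5},{t2,t4,t5}}
C dims 6,17,15,6; δ0: rk 5, SNF 1^5; δ1: rk 10, SNF 1^10; δ2: rk 5, SNF 1^5
degree 0: 6−5−0 = 1 → Ȟ^0 ≅ Z
degree 1: 17−10−5 = 2 → Ȟ^1 ≅ Z^2
degree 2: 15−5−10 = 0 → Ȟ^2 ≅ 0
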